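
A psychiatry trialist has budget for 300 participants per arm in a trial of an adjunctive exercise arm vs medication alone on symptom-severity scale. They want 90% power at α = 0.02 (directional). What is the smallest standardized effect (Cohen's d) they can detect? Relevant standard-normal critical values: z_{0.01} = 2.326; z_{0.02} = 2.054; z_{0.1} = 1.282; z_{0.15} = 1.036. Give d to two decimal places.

For two independent groups of n = 300 each: d_min = (z_{α} + z_β)·√(2/n).
z-sum = 2.054 + 1.282 = 3.336.
d_min = 3.336 × √(2/300) = 3.336 × 0.0816 = 0.272.

d_min ≈ 0.27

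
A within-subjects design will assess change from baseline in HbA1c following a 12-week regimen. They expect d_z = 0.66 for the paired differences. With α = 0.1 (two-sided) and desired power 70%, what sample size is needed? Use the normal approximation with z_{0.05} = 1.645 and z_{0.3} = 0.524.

For a paired (one-sample on differences) test: n = ((z_{α/2} + z_β) / d)².
z_{α/2} + z_β = 1.645 + 0.524 = 2.169.
n = (2.169 / 0.66)² = 3.286² = 10.80.
Round up.

n = 11 pairs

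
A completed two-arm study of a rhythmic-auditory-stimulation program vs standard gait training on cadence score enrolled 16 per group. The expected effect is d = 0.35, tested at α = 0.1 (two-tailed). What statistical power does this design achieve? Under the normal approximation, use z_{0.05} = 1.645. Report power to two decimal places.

power ≈ 0.26

For two equal groups, power = Φ(d·√(n/2) − z_{α/2}).
d·√(n/2) = 0.35 × √(16/2) = 0.35 × 2.828 = 0.990.
z_β = 0.990 − 1.645 = -0.655.
Power = Φ(-0.655) = 0.256.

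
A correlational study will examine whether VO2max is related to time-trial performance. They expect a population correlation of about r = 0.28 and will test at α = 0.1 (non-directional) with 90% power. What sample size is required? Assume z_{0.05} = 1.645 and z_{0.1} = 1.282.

Fisher's z: C = ½·ln((1+r)/(1−r)) = ½·ln(1.7778) = 0.2877.
n = ((z_{α/2} + z_β)/C)² + 3.
(1.645 + 1.282) / 0.2877 = 2.927 / 0.2877 = 10.174.
n = 10.174² + 3 = 103.51 + 3 = 106.5.
Round up.

n = 107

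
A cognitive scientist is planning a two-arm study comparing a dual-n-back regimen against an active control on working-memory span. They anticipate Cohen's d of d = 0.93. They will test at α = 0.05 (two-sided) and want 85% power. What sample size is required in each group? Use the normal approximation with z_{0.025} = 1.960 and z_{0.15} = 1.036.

For two independent groups with equal n: n = 2·((z_{α/2} + z_β) / d)².
z_{α/2} + z_β = 1.960 + 1.036 = 2.996.
n = 2 × (2.996 / 0.93)² = 2 × 3.222² = 2 × 10.38 = 20.8.
Round up to the next whole participant.

n = 21 per group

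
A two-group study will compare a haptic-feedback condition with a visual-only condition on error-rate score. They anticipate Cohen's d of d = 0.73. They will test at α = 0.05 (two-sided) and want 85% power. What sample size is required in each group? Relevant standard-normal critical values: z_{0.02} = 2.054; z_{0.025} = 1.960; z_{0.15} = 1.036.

For two independent groups with equal n: n = 2·((z_{α/2} + z_β) / d)².
z_{α/2} + z_β = 1.960 + 1.036 = 2.996.
n = 2 × (2.996 / 0.73)² = 2 × 4.104² = 2 × 16.84 = 33.7.
Round up to the next whole participant.

n = 34 per group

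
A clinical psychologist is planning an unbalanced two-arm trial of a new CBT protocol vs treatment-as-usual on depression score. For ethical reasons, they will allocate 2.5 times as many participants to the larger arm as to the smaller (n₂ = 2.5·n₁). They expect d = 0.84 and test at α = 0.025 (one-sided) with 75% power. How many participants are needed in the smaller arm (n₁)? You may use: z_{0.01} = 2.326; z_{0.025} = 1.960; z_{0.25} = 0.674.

n₁ = 14

With allocation ratio k = n₂/n₁ = 2.5, Var(x̄₁−x̄₂) = σ²(1/n₁ + 1/(k·n₁)) = σ²·(k+1)/(k·n₁).
So n₁ = (1 + 1/k)·((z_{α} + z_β)/d)² = 1.400 × (2.634/0.84)².
n₁ = 1.400 × 9.83 = 13.8.
Round up: n₁ = 14, giving n₂ = 2.5 × 14 = 35.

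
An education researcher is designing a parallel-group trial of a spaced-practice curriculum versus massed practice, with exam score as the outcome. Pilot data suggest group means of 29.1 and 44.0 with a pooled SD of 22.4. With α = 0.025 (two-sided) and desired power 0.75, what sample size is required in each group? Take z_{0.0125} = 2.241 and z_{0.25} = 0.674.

n = 39 per group

Cohen's d = |M₁ − M₂| / SD_pooled = |29.1 − 44.0| / 22.4 = 14.9 / 22.4 = 0.665.
For two independent groups with equal n: n = 2·((z_{α/2} + z_β) / d)².
z_{α/2} + z_β = 2.241 + 0.674 = 2.915.
n = 2 × (2.915 / 0.665)² = 2 × 4.383² = 2 × 19.21 = 38.4.
Round up to the next whole participant.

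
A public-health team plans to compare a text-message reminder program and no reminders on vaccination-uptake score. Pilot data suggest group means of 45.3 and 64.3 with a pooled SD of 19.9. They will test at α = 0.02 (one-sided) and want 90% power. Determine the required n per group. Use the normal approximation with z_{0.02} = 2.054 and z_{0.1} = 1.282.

Cohen's d = |M₁ − M₂| / SD_pooled = |45.3 − 64.3| / 19.9 = 19.0 / 19.9 = 0.955.
For two independent groups with equal n: n = 2·((z_{α} + z_β) / d)².
z_{α} + z_β = 2.054 + 1.282 = 3.336.
n = 2 × (3.336 / 0.955)² = 2 × 3.493² = 2 × 12.20 = 24.4.
Round up to the next whole participant.

n = 25 per group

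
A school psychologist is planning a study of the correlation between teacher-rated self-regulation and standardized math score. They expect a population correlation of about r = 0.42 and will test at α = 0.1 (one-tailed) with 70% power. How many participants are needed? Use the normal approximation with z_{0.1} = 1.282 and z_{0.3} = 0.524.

n = 20

Fisher's z: C = ½·ln((1+r)/(1−r)) = ½·ln(2.4483) = 0.4477.
n = ((z_{α} + z_β)/C)² + 3.
(1.282 + 0.524) / 0.4477 = 1.806 / 0.4477 = 4.034.
n = 4.034² + 3 = 16.27 + 3 = 19.3.
Round up.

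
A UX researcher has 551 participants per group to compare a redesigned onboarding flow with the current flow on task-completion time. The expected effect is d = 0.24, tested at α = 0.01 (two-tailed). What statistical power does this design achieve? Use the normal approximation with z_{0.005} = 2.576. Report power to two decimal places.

power ≈ 0.92

For two equal groups, power = Φ(d·√(n/2) − z_{α/2}).
d·√(n/2) = 0.24 × √(551/2) = 0.24 × 16.598 = 3.984.
z_β = 3.984 − 2.576 = 1.408.
Power = Φ(1.408) = 0.920.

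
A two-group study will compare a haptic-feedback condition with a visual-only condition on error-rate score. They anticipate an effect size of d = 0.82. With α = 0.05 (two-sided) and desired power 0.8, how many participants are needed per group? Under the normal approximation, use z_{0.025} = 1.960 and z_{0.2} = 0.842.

For two independent groups with equal n: n = 2·((z_{α/2} + z_β) / d)².
z_{α/2} + z_β = 1.960 + 0.842 = 2.802.
n = 2 × (2.802 / 0.82)² = 2 × 3.417² = 2 × 11.68 = 23.4.
Round up to the next whole participant.

n = 24 per group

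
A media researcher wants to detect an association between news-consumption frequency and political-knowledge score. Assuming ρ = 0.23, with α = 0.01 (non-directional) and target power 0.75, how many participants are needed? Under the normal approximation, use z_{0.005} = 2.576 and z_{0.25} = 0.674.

n = 196

Fisher's z: C = ½·ln((1+r)/(1−r)) = ½·ln(1.5974) = 0.2342.
n = ((z_{α/2} + z_β)/C)² + 3.
(2.576 + 0.674) / 0.2342 = 3.250 / 0.2342 = 13.877.
n = 13.877² + 3 = 192.57 + 3 = 195.6.
Round up.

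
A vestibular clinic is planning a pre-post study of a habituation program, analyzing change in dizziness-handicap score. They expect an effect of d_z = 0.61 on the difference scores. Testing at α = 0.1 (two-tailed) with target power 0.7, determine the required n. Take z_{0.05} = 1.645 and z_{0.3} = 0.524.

For a paired (one-sample on differences) test: n = ((z_{α/2} + z_β) / d)².
z_{α/2} + z_β = 1.645 + 0.524 = 2.169.
n = (2.169 / 0.61)² = 3.556² = 12.64.
Round up.

n = 13 pairs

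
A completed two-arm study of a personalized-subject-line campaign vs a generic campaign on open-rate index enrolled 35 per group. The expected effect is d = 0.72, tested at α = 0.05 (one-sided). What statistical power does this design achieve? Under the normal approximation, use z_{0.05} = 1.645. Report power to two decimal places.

For two equal groups, power = Φ(d·√(n/2) − z_{α}).
d·√(n/2) = 0.72 × √(35/2) = 0.72 × 4.183 = 3.012.
z_β = 3.012 − 1.645 = 1.367.
Power = Φ(1.367) = 0.914.

power ≈ 0.91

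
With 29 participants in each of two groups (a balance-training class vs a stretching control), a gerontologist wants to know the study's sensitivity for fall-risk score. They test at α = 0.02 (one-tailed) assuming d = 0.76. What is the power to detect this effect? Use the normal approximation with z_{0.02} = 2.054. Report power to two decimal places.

power ≈ 0.80

For two equal groups, power = Φ(d·√(n/2) − z_{α}).
d·√(n/2) = 0.76 × √(29/2) = 0.76 × 3.808 = 2.894.
z_β = 2.894 − 2.054 = 0.840.
Power = Φ(0.840) = 0.800.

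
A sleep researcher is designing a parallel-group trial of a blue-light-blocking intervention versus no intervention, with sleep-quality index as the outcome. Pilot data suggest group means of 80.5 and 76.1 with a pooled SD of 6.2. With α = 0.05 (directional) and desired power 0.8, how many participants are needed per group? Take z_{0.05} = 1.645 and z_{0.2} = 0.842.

n = 25 per group

Cohen's d = |M₁ − M₂| / SD_pooled = |80.5 − 76.1| / 6.2 = 4.4 / 6.2 = 0.710.
For two independent groups with equal n: n = 2·((z_{α} + z_β) / d)².
z_{α} + z_β = 1.645 + 0.842 = 2.487.
n = 2 × (2.487 / 0.710)² = 2 × 3.503² = 2 × 12.27 = 24.5.
Round up to the next whole participant.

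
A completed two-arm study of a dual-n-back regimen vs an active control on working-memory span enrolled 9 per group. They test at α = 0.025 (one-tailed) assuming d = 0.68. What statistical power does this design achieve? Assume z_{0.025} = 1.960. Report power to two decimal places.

power ≈ 0.30

For two equal groups, power = Φ(d·√(n/2) − z_{α}).
d·√(n/2) = 0.68 × √(9/2) = 0.68 × 2.121 = 1.442.
z_β = 1.442 − 1.960 = -0.518.
Power = Φ(-0.518) = 0.302.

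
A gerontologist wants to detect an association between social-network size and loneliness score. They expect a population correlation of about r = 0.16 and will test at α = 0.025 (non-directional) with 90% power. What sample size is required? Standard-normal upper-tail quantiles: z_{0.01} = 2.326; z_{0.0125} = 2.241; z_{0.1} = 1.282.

n = 480

Fisher's z: C = ½·ln((1+r)/(1−r)) = ½·ln(1.3810) = 0.1614.
n = ((z_{α/2} + z_β)/C)² + 3.
(2.241 + 1.282) / 0.1614 = 3.523 / 0.1614 = 21.828.
n = 21.828² + 3 = 476.45 + 3 = 479.5.
Round up.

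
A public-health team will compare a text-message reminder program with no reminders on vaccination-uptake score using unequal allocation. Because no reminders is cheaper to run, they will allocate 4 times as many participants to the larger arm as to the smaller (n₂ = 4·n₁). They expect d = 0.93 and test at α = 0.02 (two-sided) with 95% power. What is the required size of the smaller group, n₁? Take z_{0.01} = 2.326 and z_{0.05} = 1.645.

With allocation ratio k = n₂/n₁ = 4, Var(x̄₁−x̄₂) = σ²(1/n₁ + 1/(k·n₁)) = σ²·(k+1)/(k·n₁).
So n₁ = (1 + 1/k)·((z_{α/2} + z_β)/d)² = 1.250 × (3.971/0.93)².
n₁ = 1.250 × 18.23 = 22.8.
Round up: n₁ = 23, giving n₂ = 4 × 23 = 92.

n₁ = 23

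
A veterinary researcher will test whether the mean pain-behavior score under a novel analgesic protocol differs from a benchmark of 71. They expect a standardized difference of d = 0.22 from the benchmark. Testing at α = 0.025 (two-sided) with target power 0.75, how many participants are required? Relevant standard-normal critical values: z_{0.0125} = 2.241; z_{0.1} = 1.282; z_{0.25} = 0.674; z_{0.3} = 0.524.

For a one-sample test: n = ((z_{α/2} + z_β) / d)².
z_{α/2} + z_β = 2.241 + 0.674 = 2.915.
n = (2.915 / 0.22)² = 13.250² = 175.56.
Round up.

n = 176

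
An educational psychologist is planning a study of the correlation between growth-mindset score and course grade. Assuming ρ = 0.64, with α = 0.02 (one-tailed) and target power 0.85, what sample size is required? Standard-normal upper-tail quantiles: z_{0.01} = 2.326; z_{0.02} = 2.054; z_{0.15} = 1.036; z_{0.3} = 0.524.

Fisher's z: C = ½·ln((1+r)/(1−r)) = ½·ln(4.5556) = 0.7582.
n = ((z_{α} + z_β)/C)² + 3.
(2.054 + 1.036) / 0.7582 = 3.090 / 0.7582 = 4.075.
n = 4.075² + 3 = 16.61 + 3 = 19.6.
Round up.

n = 20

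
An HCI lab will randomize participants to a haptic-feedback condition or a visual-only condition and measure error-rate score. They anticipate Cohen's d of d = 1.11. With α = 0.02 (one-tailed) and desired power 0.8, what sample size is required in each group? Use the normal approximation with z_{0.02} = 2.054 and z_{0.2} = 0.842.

For two independent groups with equal n: n = 2·((z_{α} + z_β) / d)².
z_{α} + z_β = 2.054 + 0.842 = 2.896.
n = 2 × (2.896 / 1.11)² = 2 × 2.609² = 2 × 6.81 = 13.6.
Round up to the next whole participant.

n = 14 per group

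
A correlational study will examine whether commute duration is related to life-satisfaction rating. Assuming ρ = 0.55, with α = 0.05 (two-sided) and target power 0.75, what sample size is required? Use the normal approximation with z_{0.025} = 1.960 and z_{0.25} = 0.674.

Fisher's z: C = ½·ln((1+r)/(1−r)) = ½·ln(3.4444) = 0.6184.
n = ((z_{α/2} + z_β)/C)² + 3.
(1.960 + 0.674) / 0.6184 = 2.634 / 0.6184 = 4.259.
n = 4.259² + 3 = 18.14 + 3 = 21.1.
Round up.

n = 22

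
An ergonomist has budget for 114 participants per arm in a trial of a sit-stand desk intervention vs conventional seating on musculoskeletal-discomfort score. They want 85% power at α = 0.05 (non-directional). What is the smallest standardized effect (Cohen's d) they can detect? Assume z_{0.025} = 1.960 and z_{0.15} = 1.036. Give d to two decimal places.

d_min ≈ 0.40

For two independent groups of n = 114 each: d_min = (z_{α/2} + z_β)·√(2/n).
z-sum = 1.960 + 1.036 = 2.996.
d_min = 2.996 × √(2/114) = 2.996 × 0.1325 = 0.397.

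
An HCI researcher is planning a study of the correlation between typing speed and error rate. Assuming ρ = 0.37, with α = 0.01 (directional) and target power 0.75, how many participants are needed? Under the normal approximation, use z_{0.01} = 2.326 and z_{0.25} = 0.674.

Fisher's z: C = ½·ln((1+r)/(1−r)) = ½·ln(2.1746) = 0.3884.
n = ((z_{α} + z_β)/C)² + 3.
(2.326 + 0.674) / 0.3884 = 3.000 / 0.3884 = 7.724.
n = 7.724² + 3 = 59.66 + 3 = 62.7.
Round up.

n = 63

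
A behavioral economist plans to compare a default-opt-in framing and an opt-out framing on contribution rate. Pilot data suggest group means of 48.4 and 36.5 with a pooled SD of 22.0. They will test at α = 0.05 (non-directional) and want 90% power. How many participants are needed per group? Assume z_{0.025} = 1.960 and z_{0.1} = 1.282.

n = 72 per group

Cohen's d = |M₁ − M₂| / SD_pooled = |48.4 − 36.5| / 22.0 = 11.9 / 22.0 = 0.541.
For two independent groups with equal n: n = 2·((z_{α/2} + z_β) / d)².
z_{α/2} + z_β = 1.960 + 1.282 = 3.242.
n = 2 × (3.242 / 0.541)² = 2 × 5.993² = 2 × 35.91 = 71.8.
Round up to the next whole participant.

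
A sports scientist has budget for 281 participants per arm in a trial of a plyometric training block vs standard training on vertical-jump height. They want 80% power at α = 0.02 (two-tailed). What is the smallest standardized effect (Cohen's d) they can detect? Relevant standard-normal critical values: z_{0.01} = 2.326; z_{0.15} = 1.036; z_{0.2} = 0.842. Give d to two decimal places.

For two independent groups of n = 281 each: d_min = (z_{α/2} + z_β)·√(2/n).
z-sum = 2.326 + 0.842 = 3.168.
d_min = 3.168 × √(2/281) = 3.168 × 0.0844 = 0.267.

d_min ≈ 0.27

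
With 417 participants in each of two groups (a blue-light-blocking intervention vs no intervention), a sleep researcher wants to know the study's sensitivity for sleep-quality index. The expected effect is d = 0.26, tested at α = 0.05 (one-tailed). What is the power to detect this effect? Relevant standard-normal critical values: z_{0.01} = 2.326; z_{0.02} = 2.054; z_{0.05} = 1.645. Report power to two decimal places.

power ≈ 0.98

For two equal groups, power = Φ(d·√(n/2) − z_{α}).
d·√(n/2) = 0.26 × √(417/2) = 0.26 × 14.440 = 3.754.
z_β = 3.754 − 1.645 = 2.109.
Power = Φ(2.109) = 0.983.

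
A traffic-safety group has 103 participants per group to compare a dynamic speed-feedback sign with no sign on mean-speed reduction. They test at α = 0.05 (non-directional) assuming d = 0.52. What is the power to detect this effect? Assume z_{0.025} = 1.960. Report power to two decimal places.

power ≈ 0.96

For two equal groups, power = Φ(d·√(n/2) − z_{α/2}).
d·√(n/2) = 0.52 × √(103/2) = 0.52 × 7.176 = 3.732.
z_β = 3.732 − 1.960 = 1.772.
Power = Φ(1.772) = 0.962.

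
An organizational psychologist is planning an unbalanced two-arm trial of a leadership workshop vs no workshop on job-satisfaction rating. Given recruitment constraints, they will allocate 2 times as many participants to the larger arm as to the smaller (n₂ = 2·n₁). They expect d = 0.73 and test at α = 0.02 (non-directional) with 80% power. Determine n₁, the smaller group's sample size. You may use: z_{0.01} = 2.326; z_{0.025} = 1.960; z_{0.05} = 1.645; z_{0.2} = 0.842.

With allocation ratio k = n₂/n₁ = 2, Var(x̄₁−x̄₂) = σ²(1/n₁ + 1/(k·n₁)) = σ²·(k+1)/(k·n₁).
So n₁ = (1 + 1/k)·((z_{α/2} + z_β)/d)² = 1.500 × (3.168/0.73)².
n₁ = 1.500 × 18.83 = 28.2.
Round up: n₁ = 29, giving n₂ = 2 × 29 = 58.

n₁ = 29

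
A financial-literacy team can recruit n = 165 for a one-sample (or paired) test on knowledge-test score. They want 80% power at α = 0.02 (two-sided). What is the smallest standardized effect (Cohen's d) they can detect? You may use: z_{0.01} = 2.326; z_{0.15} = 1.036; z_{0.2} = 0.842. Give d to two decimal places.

d_min ≈ 0.25

For a single sample (or paired design) of n = 165: d_min = (z_{α/2} + z_β)/√n.
z-sum = 2.326 + 0.842 = 3.168.
d_min = 3.168 / √165 = 3.168 / 12.845 = 0.247.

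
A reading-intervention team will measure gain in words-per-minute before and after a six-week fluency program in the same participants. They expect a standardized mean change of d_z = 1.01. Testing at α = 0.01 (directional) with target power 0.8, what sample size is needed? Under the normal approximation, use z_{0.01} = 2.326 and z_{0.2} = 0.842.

For a paired (one-sample on differences) test: n = ((z_{α} + z_β) / d)².
z_{α} + z_β = 2.326 + 0.842 = 3.168.
n = (3.168 / 1.01)² = 3.137² = 9.84.
Round up.

n = 10 pairs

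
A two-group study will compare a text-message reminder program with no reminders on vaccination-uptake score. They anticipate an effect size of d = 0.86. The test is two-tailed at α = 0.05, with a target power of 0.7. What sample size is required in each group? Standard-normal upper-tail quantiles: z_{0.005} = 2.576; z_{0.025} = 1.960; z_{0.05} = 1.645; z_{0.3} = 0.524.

For two independent groups with equal n: n = 2·((z_{α/2} + z_β) / d)².
z_{α/2} + z_β = 1.960 + 0.524 = 2.484.
n = 2 × (2.484 / 0.86)² = 2 × 2.888² = 2 × 8.34 = 16.7.
Round up to the next whole participant.

n = 17 per group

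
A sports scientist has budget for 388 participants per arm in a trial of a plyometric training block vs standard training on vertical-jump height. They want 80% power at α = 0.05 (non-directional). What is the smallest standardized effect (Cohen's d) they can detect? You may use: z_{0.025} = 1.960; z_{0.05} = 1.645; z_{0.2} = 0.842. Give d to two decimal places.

For two independent groups of n = 388 each: d_min = (z_{α/2} + z_β)·√(2/n).
z-sum = 1.960 + 0.842 = 2.802.
d_min = 2.802 × √(2/388) = 2.802 × 0.0718 = 0.201.

d_min ≈ 0.20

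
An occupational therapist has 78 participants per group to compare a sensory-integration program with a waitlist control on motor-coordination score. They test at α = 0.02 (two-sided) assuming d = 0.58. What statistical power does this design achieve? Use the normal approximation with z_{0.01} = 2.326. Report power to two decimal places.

power ≈ 0.90

For two equal groups, power = Φ(d·√(n/2) − z_{α/2}).
d·√(n/2) = 0.58 × √(78/2) = 0.58 × 6.245 = 3.622.
z_β = 3.622 − 2.326 = 1.296.
Power = Φ(1.296) = 0.903.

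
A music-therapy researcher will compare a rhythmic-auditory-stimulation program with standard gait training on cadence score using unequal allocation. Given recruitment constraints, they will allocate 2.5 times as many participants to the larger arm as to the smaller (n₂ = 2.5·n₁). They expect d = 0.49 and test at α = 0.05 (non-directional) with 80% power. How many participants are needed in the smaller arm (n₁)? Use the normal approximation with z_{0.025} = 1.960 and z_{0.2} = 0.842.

n₁ = 46

With allocation ratio k = n₂/n₁ = 2.5, Var(x̄₁−x̄₂) = σ²(1/n₁ + 1/(k·n₁)) = σ²·(k+1)/(k·n₁).
So n₁ = (1 + 1/k)·((z_{α/2} + z_β)/d)² = 1.400 × (2.802/0.49)².
n₁ = 1.400 × 32.70 = 45.8.
Round up: n₁ = 46, giving n₂ = 2.5 × 46 = 115.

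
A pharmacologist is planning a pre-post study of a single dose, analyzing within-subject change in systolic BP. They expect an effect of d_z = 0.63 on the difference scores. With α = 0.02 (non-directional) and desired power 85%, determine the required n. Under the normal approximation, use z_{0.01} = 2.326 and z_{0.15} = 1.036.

n = 29 pairs

For a paired (one-sample on differences) test: n = ((z_{α/2} + z_β) / d)².
z_{α/2} + z_β = 2.326 + 1.036 = 3.362.
n = (3.362 / 0.63)² = 5.337² = 28.48.
Round up.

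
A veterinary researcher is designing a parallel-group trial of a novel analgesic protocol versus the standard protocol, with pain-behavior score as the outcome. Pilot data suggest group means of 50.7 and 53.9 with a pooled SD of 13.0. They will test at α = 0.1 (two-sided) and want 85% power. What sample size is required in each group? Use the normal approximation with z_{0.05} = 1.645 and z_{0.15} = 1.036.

Cohen's d = |M₁ − M₂| / SD_pooled = |50.7 − 53.9| / 13.0 = 3.2 / 13.0 = 0.246.
For two independent groups with equal n: n = 2·((z_{α/2} + z_β) / d)².
z_{α/2} + z_β = 1.645 + 1.036 = 2.681.
n = 2 × (2.681 / 0.246)² = 2 × 10.898² = 2 × 118.77 = 237.5.
Round up to the next whole participant.

n = 238 per group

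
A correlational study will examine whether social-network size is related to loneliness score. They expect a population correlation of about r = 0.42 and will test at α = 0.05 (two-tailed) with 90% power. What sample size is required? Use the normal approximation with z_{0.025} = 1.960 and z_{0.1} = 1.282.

Fisher's z: C = ½·ln((1+r)/(1−r)) = ½·ln(2.4483) = 0.4477.
n = ((z_{α/2} + z_β)/C)² + 3.
(1.960 + 1.282) / 0.4477 = 3.242 / 0.4477 = 7.241.
n = 7.241² + 3 = 52.44 + 3 = 55.4.
Round up.

n = 56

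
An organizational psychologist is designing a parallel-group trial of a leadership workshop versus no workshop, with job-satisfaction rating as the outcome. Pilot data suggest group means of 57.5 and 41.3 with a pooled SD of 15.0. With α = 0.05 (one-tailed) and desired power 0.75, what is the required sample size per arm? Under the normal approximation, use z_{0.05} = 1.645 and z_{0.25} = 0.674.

Cohen's d = |M₁ − M₂| / SD_pooled = |57.5 − 41.3| / 15.0 = 16.2 / 15.0 = 1.080.
For two independent groups with equal n: n = 2·((z_{α} + z_β) / d)².
z_{α} + z_β = 1.645 + 0.674 = 2.319.
n = 2 × (2.319 / 1.080)² = 2 × 2.147² = 2 × 4.61 = 9.2.
Round up to the next whole participant.

n = 10 per group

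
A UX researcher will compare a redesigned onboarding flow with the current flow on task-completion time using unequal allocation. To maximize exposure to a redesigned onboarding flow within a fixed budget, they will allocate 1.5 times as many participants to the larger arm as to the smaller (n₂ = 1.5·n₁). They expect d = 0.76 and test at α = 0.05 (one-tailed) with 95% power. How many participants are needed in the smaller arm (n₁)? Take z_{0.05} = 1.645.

n₁ = 32

With allocation ratio k = n₂/n₁ = 1.5, Var(x̄₁−x̄₂) = σ²(1/n₁ + 1/(k·n₁)) = σ²·(k+1)/(k·n₁).
So n₁ = (1 + 1/k)·((z_{α} + z_β)/d)² = 1.667 × (3.290/0.76)².
n₁ = 1.667 × 18.74 = 31.2.
Round up: n₁ = 32, giving n₂ = 1.5 × 32 = 48.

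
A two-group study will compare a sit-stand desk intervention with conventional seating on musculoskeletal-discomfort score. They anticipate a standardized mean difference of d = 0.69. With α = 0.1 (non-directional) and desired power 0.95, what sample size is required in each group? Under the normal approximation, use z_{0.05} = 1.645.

For two independent groups with equal n: n = 2·((z_{α/2} + z_β) / d)².
z_{α/2} + z_β = 1.645 + 1.645 = 3.290.
n = 2 × (3.290 / 0.69)² = 2 × 4.768² = 2 × 22.73 = 45.5.
Round up to the next whole participant.

n = 46 per group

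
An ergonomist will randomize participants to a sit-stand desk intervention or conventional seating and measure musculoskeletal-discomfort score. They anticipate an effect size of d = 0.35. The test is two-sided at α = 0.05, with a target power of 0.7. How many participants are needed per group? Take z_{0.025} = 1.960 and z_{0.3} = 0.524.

n = 101 per group

For two independent groups with equal n: n = 2·((z_{α/2} + z_β) / d)².
z_{α/2} + z_β = 1.960 + 0.524 = 2.484.
n = 2 × (2.484 / 0.35)² = 2 × 7.097² = 2 × 50.37 = 100.7.
Round up to the next whole participant.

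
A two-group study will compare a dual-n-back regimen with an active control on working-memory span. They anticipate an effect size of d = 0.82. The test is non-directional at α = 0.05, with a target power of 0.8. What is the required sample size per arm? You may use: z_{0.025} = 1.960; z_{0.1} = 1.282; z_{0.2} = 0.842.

n = 24 per group

For two independent groups with equal n: n = 2·((z_{α/2} + z_β) / d)².
z_{α/2} + z_β = 1.960 + 0.842 = 2.802.
n = 2 × (2.802 / 0.82)² = 2 × 3.417² = 2 × 11.68 = 23.4.
Round up to the next whole participant.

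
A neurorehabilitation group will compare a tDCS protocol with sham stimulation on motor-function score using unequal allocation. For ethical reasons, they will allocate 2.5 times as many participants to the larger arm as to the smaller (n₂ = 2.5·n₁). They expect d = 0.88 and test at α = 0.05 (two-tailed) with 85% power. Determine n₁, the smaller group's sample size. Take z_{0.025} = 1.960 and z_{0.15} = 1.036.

n₁ = 17

With allocation ratio k = n₂/n₁ = 2.5, Var(x̄₁−x̄₂) = σ²(1/n₁ + 1/(k·n₁)) = σ²·(k+1)/(k·n₁).
So n₁ = (1 + 1/k)·((z_{α/2} + z_β)/d)² = 1.400 × (2.996/0.88)².
n₁ = 1.400 × 11.59 = 16.2.
Round up: n₁ = 17, giving n₂ = ⌈2.5 × 17⌉ = ⌈42.5⌉ = 43.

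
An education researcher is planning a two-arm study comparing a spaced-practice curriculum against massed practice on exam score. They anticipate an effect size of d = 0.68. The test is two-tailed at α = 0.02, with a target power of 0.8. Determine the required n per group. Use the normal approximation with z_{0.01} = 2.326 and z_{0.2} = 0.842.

For two independent groups with equal n: n = 2·((z_{α/2} + z_β) / d)².
z_{α/2} + z_β = 2.326 + 0.842 = 3.168.
n = 2 × (3.168 / 0.68)² = 2 × 4.659² = 2 × 21.70 = 43.4.
Round up to the next whole participant.

n = 44 per group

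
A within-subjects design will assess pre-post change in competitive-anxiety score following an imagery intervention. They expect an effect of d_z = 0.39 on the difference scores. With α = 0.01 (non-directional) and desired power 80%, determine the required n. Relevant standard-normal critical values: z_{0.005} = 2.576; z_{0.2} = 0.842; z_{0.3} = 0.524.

For a paired (one-sample on differences) test: n = ((z_{α/2} + z_β) / d)².
z_{α/2} + z_β = 2.576 + 0.842 = 3.418.
n = (3.418 / 0.39)² = 8.764² = 76.81.
Round up.

n = 77 pairs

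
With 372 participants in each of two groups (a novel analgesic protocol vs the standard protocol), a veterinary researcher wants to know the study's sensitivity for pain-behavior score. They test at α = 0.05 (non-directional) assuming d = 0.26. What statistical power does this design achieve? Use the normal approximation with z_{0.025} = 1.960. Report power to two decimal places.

power ≈ 0.94

For two equal groups, power = Φ(d·√(n/2) − z_{α/2}).
d·√(n/2) = 0.26 × √(372/2) = 0.26 × 13.638 = 3.546.
z_β = 3.546 − 1.960 = 1.586.
Power = Φ(1.586) = 0.944.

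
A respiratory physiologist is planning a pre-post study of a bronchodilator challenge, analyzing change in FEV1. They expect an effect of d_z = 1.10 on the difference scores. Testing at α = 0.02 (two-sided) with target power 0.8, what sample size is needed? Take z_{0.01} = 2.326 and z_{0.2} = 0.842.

n = 9 pairs

For a paired (one-sample on differences) test: n = ((z_{α/2} + z_β) / d)².
z_{α/2} + z_β = 2.326 + 0.842 = 3.168.
n = (3.168 / 1.10)² = 2.880² = 8.29.
Round up.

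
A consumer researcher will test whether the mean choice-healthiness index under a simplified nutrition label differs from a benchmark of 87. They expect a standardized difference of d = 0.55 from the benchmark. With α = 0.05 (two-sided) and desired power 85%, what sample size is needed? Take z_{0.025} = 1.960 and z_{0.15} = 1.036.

n = 30

For a one-sample test: n = ((z_{α/2} + z_β) / d)².
z_{α/2} + z_β = 1.960 + 1.036 = 2.996.
n = (2.996 / 0.55)² = 5.447² = 29.67.
Round up.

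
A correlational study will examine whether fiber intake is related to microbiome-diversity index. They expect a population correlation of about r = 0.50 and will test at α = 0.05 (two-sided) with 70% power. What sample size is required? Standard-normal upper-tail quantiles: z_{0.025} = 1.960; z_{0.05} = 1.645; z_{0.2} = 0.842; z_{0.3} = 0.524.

Fisher's z: C = ½·ln((1+r)/(1−r)) = ½·ln(3.0000) = 0.5493.
n = ((z_{α/2} + z_β)/C)² + 3.
(1.960 + 0.524) / 0.5493 = 2.484 / 0.5493 = 4.522.
n = 4.522² + 3 = 20.45 + 3 = 23.4.
Round up.

n = 24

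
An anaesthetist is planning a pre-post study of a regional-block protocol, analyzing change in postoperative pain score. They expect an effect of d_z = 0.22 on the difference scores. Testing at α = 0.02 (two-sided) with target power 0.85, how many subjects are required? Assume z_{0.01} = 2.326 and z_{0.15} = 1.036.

n = 234 pairs

For a paired (one-sample on differences) test: n = ((z_{α/2} + z_β) / d)².
z_{α/2} + z_β = 2.326 + 1.036 = 3.362.
n = (3.362 / 0.22)² = 15.282² = 233.53.
Round up.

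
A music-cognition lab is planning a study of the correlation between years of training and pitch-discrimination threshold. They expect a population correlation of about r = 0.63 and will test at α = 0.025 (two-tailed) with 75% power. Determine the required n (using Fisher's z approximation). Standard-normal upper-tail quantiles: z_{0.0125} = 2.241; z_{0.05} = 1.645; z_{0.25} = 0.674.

n = 19

Fisher's z: C = ½·ln((1+r)/(1−r)) = ½·ln(4.4054) = 0.7414.
n = ((z_{α/2} + z_β)/C)² + 3.
(2.241 + 0.674) / 0.7414 = 2.915 / 0.7414 = 3.932.
n = 3.932² + 3 = 15.46 + 3 = 18.5.
Round up.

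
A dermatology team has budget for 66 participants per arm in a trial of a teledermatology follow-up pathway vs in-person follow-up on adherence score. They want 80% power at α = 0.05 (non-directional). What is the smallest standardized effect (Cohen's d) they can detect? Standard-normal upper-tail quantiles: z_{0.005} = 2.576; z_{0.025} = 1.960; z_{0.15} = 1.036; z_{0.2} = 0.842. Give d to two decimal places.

d_min ≈ 0.49

For two independent groups of n = 66 each: d_min = (z_{α/2} + z_β)·√(2/n).
z-sum = 1.960 + 0.842 = 2.802.
d_min = 2.802 × √(2/66) = 2.802 × 0.1741 = 0.488.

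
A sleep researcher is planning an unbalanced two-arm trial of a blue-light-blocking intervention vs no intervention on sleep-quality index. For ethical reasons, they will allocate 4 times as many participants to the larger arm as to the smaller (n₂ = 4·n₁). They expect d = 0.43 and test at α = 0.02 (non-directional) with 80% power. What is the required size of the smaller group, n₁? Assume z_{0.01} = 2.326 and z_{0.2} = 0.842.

n₁ = 68

With allocation ratio k = n₂/n₁ = 4, Var(x̄₁−x̄₂) = σ²(1/n₁ + 1/(k·n₁)) = σ²·(k+1)/(k·n₁).
So n₁ = (1 + 1/k)·((z_{α/2} + z_β)/d)² = 1.250 × (3.168/0.43)².
n₁ = 1.250 × 54.28 = 67.8.
Round up: n₁ = 68, giving n₂ = 4 × 68 = 272.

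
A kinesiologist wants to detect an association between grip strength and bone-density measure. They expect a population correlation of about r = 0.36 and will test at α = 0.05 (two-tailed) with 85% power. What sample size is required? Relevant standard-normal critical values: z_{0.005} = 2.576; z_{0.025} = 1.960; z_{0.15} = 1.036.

n = 67

Fisher's z: C = ½·ln((1+r)/(1−r)) = ½·ln(2.1250) = 0.3769.
n = ((z_{α/2} + z_β)/C)² + 3.
(1.960 + 1.036) / 0.3769 = 2.996 / 0.3769 = 7.949.
n = 7.949² + 3 = 63.19 + 3 = 66.2.
Round up.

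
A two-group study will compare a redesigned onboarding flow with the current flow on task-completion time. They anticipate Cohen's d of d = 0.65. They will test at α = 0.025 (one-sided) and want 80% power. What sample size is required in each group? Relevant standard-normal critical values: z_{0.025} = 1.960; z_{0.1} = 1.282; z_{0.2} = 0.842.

For two independent groups with equal n: n = 2·((z_{α} + z_β) / d)².
z_{α} + z_β = 1.960 + 0.842 = 2.802.
n = 2 × (2.802 / 0.65)² = 2 × 4.311² = 2 × 18.58 = 37.2.
Round up to the next whole participant.

n = 38 per group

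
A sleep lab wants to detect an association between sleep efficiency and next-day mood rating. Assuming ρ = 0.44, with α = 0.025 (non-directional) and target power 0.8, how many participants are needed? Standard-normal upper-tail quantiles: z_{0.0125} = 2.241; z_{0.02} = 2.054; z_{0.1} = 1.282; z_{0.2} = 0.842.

Fisher's z: C = ½·ln((1+r)/(1−r)) = ½·ln(2.5714) = 0.4722.
n = ((z_{α/2} + z_β)/C)² + 3.
(2.241 + 0.842) / 0.4722 = 3.083 / 0.4722 = 6.529.
n = 6.529² + 3 = 42.63 + 3 = 45.6.
Round up.

n = 46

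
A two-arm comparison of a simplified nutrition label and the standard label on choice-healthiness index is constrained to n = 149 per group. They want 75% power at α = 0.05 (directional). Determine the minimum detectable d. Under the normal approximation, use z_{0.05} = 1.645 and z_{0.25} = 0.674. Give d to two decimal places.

For two independent groups of n = 149 each: d_min = (z_{α} + z_β)·√(2/n).
z-sum = 1.645 + 0.674 = 2.319.
d_min = 2.319 × √(2/149) = 2.319 × 0.1159 = 0.269.

d_min ≈ 0.27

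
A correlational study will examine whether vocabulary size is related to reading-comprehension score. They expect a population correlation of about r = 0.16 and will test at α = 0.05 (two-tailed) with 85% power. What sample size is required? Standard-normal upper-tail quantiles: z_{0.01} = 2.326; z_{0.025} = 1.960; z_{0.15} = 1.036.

Fisher's z: C = ½·ln((1+r)/(1−r)) = ½·ln(1.3810) = 0.1614.
n = ((z_{α/2} + z_β)/C)² + 3.
(1.960 + 1.036) / 0.1614 = 2.996 / 0.1614 = 18.563.
n = 18.563² + 3 = 344.57 + 3 = 347.6.
Round up.

n = 348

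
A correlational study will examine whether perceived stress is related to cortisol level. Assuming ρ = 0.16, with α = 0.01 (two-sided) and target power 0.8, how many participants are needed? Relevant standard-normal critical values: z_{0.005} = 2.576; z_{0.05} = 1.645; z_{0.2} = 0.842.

Fisher's z: C = ½·ln((1+r)/(1−r)) = ½·ln(1.3810) = 0.1614.
n = ((z_{α/2} + z_β)/C)² + 3.
(2.576 + 0.842) / 0.1614 = 3.418 / 0.1614 = 21.177.
n = 21.177² + 3 = 448.47 + 3 = 451.5.
Round up.

n = 452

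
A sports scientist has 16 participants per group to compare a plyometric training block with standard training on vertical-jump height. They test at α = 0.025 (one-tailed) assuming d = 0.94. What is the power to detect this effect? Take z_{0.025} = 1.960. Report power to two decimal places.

For two equal groups, power = Φ(d·√(n/2) − z_{α}).
d·√(n/2) = 0.94 × √(16/2) = 0.94 × 2.828 = 2.659.
z_β = 2.659 − 1.960 = 0.699.
Power = Φ(0.699) = 0.758.

power ≈ 0.76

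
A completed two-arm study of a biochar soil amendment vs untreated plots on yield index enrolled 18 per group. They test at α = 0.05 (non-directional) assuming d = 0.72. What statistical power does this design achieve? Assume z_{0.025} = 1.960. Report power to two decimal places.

For two equal groups, power = Φ(d·√(n/2) − z_{α/2}).
d·√(n/2) = 0.72 × √(18/2) = 0.72 × 3.000 = 2.160.
z_β = 2.160 − 1.960 = 0.200.
Power = Φ(0.200) = 0.579.

power ≈ 0.58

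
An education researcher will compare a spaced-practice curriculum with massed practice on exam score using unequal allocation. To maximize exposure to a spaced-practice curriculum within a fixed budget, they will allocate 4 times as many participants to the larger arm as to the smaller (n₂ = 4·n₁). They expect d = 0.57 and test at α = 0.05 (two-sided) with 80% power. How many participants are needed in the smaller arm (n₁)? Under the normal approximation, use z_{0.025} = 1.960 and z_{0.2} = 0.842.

n₁ = 31

With allocation ratio k = n₂/n₁ = 4, Var(x̄₁−x̄₂) = σ²(1/n₁ + 1/(k·n₁)) = σ²·(k+1)/(k·n₁).
So n₁ = (1 + 1/k)·((z_{α/2} + z_β)/d)² = 1.250 × (2.802/0.57)².
n₁ = 1.250 × 24.16 = 30.2.
Round up: n₁ = 31, giving n₂ = 4 × 31 = 124.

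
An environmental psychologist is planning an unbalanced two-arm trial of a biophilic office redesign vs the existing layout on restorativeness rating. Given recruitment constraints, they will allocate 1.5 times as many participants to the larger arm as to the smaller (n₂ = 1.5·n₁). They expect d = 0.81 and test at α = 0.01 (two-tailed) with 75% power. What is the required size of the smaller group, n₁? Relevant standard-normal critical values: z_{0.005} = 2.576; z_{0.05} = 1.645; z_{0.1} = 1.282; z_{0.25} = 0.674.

With allocation ratio k = n₂/n₁ = 1.5, Var(x̄₁−x̄₂) = σ²(1/n₁ + 1/(k·n₁)) = σ²·(k+1)/(k·n₁).
So n₁ = (1 + 1/k)·((z_{α/2} + z_β)/d)² = 1.667 × (3.250/0.81)².
n₁ = 1.667 × 16.10 = 26.8.
Round up: n₁ = 27, giving n₂ = ⌈1.5 × 27⌉ = ⌈40.5⌉ = 41.

n₁ = 27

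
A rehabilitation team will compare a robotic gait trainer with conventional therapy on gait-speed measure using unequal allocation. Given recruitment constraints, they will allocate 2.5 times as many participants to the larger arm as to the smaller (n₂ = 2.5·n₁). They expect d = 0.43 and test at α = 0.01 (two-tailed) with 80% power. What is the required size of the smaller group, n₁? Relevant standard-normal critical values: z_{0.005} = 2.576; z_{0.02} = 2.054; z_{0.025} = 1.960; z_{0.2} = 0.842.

With allocation ratio k = n₂/n₁ = 2.5, Var(x̄₁−x̄₂) = σ²(1/n₁ + 1/(k·n₁)) = σ²·(k+1)/(k·n₁).
So n₁ = (1 + 1/k)·((z_{α/2} + z_β)/d)² = 1.400 × (3.418/0.43)².
n₁ = 1.400 × 63.18 = 88.5.
Round up: n₁ = 89, giving n₂ = ⌈2.5 × 89⌉ = ⌈222.5⌉ = 223.

n₁ = 89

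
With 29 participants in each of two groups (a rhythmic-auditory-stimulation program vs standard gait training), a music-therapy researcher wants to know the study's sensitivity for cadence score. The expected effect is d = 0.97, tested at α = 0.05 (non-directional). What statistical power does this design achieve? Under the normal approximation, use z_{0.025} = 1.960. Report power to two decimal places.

For two equal groups, power = Φ(d·√(n/2) − z_{α/2}).
d·√(n/2) = 0.97 × √(29/2) = 0.97 × 3.808 = 3.694.
z_β = 3.694 − 1.960 = 1.734.
Power = Φ(1.734) = 0.959.

power ≈ 0.96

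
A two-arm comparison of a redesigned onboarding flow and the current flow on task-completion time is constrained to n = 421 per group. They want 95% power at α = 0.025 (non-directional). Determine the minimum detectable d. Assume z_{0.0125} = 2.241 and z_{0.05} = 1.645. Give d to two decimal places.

d_min ≈ 0.27

For two independent groups of n = 421 each: d_min = (z_{α/2} + z_β)·√(2/n).
z-sum = 2.241 + 1.645 = 3.886.
d_min = 3.886 × √(2/421) = 3.886 × 0.0689 = 0.268.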